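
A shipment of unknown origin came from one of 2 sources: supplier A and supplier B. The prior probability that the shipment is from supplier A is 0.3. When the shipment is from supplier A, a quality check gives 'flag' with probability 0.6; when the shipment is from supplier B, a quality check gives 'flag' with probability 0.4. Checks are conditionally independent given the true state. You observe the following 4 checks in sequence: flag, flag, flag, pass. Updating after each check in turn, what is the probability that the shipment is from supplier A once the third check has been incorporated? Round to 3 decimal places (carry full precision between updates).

0.591

After 'flag': P(supplier A) = 0.6·0.3000 / (0.6·0.3000 + 0.4·0.7000) ≈ 0.3913
After 'flag': P(supplier A) = 0.6·0.3913 / (0.6·0.3913 + 0.4·0.6087) ≈ 0.4909
After 'flag': P(supplier A) = 0.6·0.4909 / (0.6·0.4909 + 0.4·0.5091) ≈ 0.5912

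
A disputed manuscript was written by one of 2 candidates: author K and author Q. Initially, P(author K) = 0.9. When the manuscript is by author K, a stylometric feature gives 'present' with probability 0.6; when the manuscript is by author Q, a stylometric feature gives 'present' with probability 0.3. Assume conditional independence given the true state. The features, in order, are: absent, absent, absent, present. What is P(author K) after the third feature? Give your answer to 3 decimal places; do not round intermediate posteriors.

0.627

After 'absent': P(author K) = 0.4·0.9000 / (0.4·0.9000 + 0.7·0.1000) ≈ 0.8372
After 'absent': P(author K) = 0.4·0.8372 / (0.4·0.8372 + 0.7·0.1628) ≈ 0.7461
After 'absent': P(author K) = 0.4·0.7461 / (0.4·0.7461 + 0.7·0.2539) ≈ 0.6268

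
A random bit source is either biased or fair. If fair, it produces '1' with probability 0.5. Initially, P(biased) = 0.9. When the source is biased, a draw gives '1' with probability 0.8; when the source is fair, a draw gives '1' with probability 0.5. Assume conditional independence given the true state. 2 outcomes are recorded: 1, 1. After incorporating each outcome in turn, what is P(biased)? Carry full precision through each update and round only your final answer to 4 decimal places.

0.9584

Apply Bayes' rule sequentially, carrying P(biased) forward.
After '1': P(biased) = 0.8·0.9000 / (0.8·0.9000 + 0.5·0.1000) ≈ 0.9351
After '1': P(biased) = 0.8·0.9351 / (0.8·0.9351 + 0.5·0.0649) ≈ 0.9584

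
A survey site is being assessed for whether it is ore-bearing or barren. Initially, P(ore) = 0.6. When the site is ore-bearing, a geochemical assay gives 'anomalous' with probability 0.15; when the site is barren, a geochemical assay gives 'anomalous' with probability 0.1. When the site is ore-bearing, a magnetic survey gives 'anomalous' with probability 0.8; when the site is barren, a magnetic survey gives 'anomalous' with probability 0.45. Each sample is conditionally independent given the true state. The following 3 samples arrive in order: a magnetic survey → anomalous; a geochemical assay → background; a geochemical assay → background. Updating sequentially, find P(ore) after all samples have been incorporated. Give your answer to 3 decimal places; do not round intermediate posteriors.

0.704

After a magnetic survey='anomalous': P(ore) = 0.8·0.6000 / (0.8·0.6000 + 0.45·0.4000) ≈ 0.7273
After a geochemical assay='background': P(ore) = 0.85·0.7273 / (0.85·0.7273 + 0.9·0.2727) ≈ 0.7158
After a geochemical assay='background': P(ore) = 0.85·0.7158 / (0.85·0.7158 + 0.9·0.2842) ≈ 0.7040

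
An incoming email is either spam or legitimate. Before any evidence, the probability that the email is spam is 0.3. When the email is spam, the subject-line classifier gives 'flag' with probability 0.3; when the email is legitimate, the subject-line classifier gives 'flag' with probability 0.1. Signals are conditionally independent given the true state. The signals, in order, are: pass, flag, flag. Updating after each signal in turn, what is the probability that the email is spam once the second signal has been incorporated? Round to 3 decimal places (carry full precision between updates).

0.500

Apply Bayes' rule sequentially, carrying P(spam) forward.
After 'pass': P(spam) = 0.7·0.3000 / (0.7·0.3000 + 0.9·0.7000) ≈ 0.2500
After 'flag': P(spam) = 0.3·0.2500 / (0.3·0.2500 + 0.1·0.7500) ≈ 0.5000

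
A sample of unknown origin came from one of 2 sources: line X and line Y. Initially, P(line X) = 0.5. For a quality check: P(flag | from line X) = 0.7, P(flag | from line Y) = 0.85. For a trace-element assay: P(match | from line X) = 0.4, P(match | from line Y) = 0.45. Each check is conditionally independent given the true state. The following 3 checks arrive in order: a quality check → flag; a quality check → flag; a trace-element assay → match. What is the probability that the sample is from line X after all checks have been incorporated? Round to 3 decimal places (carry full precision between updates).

0.376

Apply Bayes' rule sequentially, carrying P(line X) forward.
After a quality check='flag': P(line X) = 0.7·0.5000 / (0.7·0.5000 + 0.85·0.5000) ≈ 0.4516
After a quality check='flag': P(line X) = 0.7·0.4516 / (0.7·0.4516 + 0.85·0.5484) ≈ 0.4041
After a trace-element assay='match': P(line X) = 0.4·0.4041 / (0.4·0.4041 + 0.45·0.5959) ≈ 0.3761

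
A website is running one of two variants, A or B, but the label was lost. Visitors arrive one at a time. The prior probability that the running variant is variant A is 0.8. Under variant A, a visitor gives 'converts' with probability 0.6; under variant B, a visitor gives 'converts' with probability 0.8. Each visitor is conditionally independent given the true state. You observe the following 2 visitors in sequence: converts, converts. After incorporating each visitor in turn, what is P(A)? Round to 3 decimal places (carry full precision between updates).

After 'converts': P(A) = 0.6·0.8000 / (0.6·0.8000 + 0.8·0.2000) ≈ 0.7500
After 'converts': P(A) = 0.6·0.7500 / (0.6·0.7500 + 0.8·0.2500) ≈ 0.6923

0.692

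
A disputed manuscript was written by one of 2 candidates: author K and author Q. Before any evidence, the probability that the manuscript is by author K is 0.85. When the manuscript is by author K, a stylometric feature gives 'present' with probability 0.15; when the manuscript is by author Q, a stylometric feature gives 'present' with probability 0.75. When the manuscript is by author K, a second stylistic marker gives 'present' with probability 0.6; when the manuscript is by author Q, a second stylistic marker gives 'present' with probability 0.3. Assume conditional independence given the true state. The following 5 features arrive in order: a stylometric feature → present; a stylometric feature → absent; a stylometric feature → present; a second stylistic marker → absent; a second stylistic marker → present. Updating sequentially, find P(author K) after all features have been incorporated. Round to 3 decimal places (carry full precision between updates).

0.468

After a stylometric feature='present': P(author K) = 0.15·0.8500 / (0.15·0.8500 + 0.75·0.1500) ≈ 0.5312
After a stylometric feature='absent': P(author K) = 0.85·0.5312 / (0.85·0.5312 + 0.25·0.4688) ≈ 0.7940
After a stylometric feature='present': P(author K) = 0.15·0.7940 / (0.15·0.7940 + 0.75·0.2060) ≈ 0.4352
After a second stylistic marker='absent': P(author K) = 0.4·0.4352 / (0.4·0.4352 + 0.7·0.5648) ≈ 0.3057
After a second stylistic marker='present': P(author K) = 0.6·0.3057 / (0.6·0.3057 + 0.3·0.6943) ≈ 0.4683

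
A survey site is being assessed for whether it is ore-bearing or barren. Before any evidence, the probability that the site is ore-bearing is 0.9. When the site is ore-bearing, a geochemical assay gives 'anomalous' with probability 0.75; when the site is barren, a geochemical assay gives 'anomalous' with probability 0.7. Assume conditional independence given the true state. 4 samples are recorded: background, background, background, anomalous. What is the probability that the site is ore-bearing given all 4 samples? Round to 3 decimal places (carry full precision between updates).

0.848

Apply Bayes' rule sequentially, carrying P(ore) forward.
After 'background': P(ore) = 0.25·0.9000 / (0.25·0.9000 + 0.3·0.1000) ≈ 0.8824
After 'background': P(ore) = 0.25·0.8824 / (0.25·0.8824 + 0.3·0.1176) ≈ 0.8621
After 'background': P(ore) = 0.25·0.8621 / (0.25·0.8621 + 0.3·0.1379) ≈ 0.8389
After 'anomalous': P(ore) = 0.75·0.8389 / (0.75·0.8389 + 0.7·0.1611) ≈ 0.8480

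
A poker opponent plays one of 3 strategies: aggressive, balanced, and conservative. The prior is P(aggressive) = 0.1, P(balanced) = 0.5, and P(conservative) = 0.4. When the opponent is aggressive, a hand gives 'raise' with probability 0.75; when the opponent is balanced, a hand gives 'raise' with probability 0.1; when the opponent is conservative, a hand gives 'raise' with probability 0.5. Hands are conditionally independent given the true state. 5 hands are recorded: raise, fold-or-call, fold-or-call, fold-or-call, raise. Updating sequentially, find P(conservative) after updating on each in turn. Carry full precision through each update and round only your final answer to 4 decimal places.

0.7343

After 'raise': normaliser = 0.75·0.1000 + 0.1·0.5000 + 0.5·0.4000; P(aggressive) ≈ 0.2308, P(balanced) ≈ 0.1538, P(conservative) ≈ 0.6154
After 'fold-or-call': normaliser = 0.25·0.2308 + 0.9·0.1538 + 0.5·0.6154; P(aggressive) ≈ 0.1145, P(balanced) ≈ 0.2748, P(conservative) ≈ 0.6107
After 'fold-or-call': normaliser = 0.25·0.1145 + 0.9·0.2748 + 0.5·0.6107; P(aggressive) ≈ 0.0492, P(balanced) ≈ 0.4255, P(conservative) ≈ 0.5253
After 'fold-or-call': normaliser = 0.25·0.0492 + 0.9·0.4255 + 0.5·0.5253; P(aggressive) ≈ 0.0187, P(balanced) ≈ 0.5821, P(conservative) ≈ 0.3992
After 'raise': normaliser = 0.75·0.0187 + 0.1·0.5821 + 0.5·0.3992; P(aggressive) ≈ 0.0516, P(balanced) ≈ 0.2141, P(conservative) ≈ 0.7343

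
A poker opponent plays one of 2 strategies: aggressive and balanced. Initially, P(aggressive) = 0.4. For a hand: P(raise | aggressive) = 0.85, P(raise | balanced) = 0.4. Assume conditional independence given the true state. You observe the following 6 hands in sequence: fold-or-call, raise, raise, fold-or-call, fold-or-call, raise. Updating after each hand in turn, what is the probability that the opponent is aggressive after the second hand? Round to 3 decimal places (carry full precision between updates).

Apply Bayes' rule sequentially, carrying P(aggressive) forward.
After 'fold-or-call': P(aggressive) = 0.15·0.4000 / (0.15·0.4000 + 0.6·0.6000) ≈ 0.1429
After 'raise': P(aggressive) = 0.85·0.1429 / (0.85·0.1429 + 0.4·0.8571) ≈ 0.2615

0.262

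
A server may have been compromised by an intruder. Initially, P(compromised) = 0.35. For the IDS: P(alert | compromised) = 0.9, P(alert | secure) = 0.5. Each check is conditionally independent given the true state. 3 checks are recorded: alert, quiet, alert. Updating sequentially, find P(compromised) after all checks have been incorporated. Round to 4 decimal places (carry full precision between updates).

0.2587

Each posterior becomes the prior for the next update.
After 'alert': P(compromised) = 0.9·0.3500 / (0.9·0.3500 + 0.5·0.6500) ≈ 0.4922
After 'quiet': P(compromised) = 0.1·0.4922 / (0.1·0.4922 + 0.5·0.5078) ≈ 0.1624
After 'alert': P(compromised) = 0.9·0.1624 / (0.9·0.1624 + 0.5·0.8376) ≈ 0.2587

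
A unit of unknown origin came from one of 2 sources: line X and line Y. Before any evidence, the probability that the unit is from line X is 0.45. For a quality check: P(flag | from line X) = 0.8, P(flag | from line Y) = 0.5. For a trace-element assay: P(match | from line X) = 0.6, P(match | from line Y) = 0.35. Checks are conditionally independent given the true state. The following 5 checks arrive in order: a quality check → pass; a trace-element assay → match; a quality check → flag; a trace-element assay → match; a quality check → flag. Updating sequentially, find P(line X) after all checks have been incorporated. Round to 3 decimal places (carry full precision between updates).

After a quality check='pass': P(line X) = 0.2·0.4500 / (0.2·0.4500 + 0.5·0.5500) ≈ 0.2466
After a trace-element assay='match': P(line X) = 0.6·0.2466 / (0.6·0.2466 + 0.35·0.7534) ≈ 0.3594
After a quality check='flag': P(line X) = 0.8·0.3594 / (0.8·0.3594 + 0.5·0.6406) ≈ 0.4730
After a trace-element assay='match': P(line X) = 0.6·0.4730 / (0.6·0.4730 + 0.35·0.5270) ≈ 0.6061
After a quality check='flag': P(line X) = 0.8·0.6061 / (0.8·0.6061 + 0.5·0.3939) ≈ 0.7112

0.711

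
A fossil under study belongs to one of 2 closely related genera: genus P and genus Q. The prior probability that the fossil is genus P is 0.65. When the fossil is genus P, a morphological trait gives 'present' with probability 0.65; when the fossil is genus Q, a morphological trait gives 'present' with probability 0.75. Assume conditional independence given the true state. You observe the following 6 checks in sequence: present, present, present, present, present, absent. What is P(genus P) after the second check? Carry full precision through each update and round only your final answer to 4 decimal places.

After 'present': P(genus P) = 0.65·0.6500 / (0.65·0.6500 + 0.75·0.3500) ≈ 0.6168
After 'present': P(genus P) = 0.65·0.6168 / (0.65·0.6168 + 0.75·0.3832) ≈ 0.5824

0.5824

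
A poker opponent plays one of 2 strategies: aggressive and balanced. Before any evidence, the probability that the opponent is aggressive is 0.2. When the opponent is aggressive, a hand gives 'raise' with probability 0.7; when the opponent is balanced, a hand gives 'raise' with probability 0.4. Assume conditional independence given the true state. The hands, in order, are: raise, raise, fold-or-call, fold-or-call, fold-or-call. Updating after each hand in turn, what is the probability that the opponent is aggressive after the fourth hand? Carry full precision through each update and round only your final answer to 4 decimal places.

0.1607

Each posterior becomes the prior for the next update.
After 'raise': P(aggressive) = 0.7·0.2000 / (0.7·0.2000 + 0.4·0.8000) ≈ 0.3043
After 'raise': P(aggressive) = 0.7·0.3043 / (0.7·0.3043 + 0.4·0.6957) ≈ 0.4336
After 'fold-or-call': P(aggressive) = 0.3·0.4336 / (0.3·0.4336 + 0.6·0.5664) ≈ 0.2768
After 'fold-or-call': P(aggressive) = 0.3·0.2768 / (0.3·0.2768 + 0.6·0.7232) ≈ 0.1607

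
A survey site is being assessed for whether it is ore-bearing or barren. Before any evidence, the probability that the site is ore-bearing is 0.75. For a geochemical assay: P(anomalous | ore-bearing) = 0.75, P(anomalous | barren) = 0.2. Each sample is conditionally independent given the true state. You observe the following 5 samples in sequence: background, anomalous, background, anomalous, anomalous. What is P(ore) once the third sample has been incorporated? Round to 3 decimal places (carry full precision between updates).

Apply Bayes' rule sequentially, carrying P(ore) forward.
After 'background': P(ore) = 0.25·0.7500 / (0.25·0.7500 + 0.8·0.2500) ≈ 0.4839
After 'anomalous': P(ore) = 0.75·0.4839 / (0.75·0.4839 + 0.2·0.5161) ≈ 0.7785
After 'background': P(ore) = 0.25·0.7785 / (0.25·0.7785 + 0.8·0.2215) ≈ 0.5235

0.523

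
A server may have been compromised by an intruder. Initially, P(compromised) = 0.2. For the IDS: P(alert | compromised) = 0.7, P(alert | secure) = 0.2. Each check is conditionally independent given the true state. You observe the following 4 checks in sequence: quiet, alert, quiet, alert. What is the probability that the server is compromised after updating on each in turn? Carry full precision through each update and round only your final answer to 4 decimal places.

After 'quiet': P(compromised) = 0.3·0.2000 / (0.3·0.2000 + 0.8·0.8000) ≈ 0.0857
After 'alert': P(compromised) = 0.7·0.0857 / (0.7·0.0857 + 0.2·0.9143) ≈ 0.2471
After 'quiet': P(compromised) = 0.3·0.2471 / (0.3·0.2471 + 0.8·0.7529) ≈ 0.1096
After 'alert': P(compromised) = 0.7·0.1096 / (0.7·0.1096 + 0.2·0.8904) ≈ 0.3010

0.3010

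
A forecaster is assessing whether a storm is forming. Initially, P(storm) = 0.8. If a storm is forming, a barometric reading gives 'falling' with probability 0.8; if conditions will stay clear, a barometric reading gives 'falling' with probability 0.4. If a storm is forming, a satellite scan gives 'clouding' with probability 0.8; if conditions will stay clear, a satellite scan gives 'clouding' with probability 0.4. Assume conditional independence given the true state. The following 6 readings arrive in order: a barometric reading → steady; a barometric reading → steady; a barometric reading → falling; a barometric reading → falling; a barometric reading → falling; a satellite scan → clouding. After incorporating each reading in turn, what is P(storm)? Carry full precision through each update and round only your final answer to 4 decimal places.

0.8767

After a barometric reading='steady': P(storm) = 0.2·0.8000 / (0.2·0.8000 + 0.6·0.2000) ≈ 0.5714
After a barometric reading='steady': P(storm) = 0.2·0.5714 / (0.2·0.5714 + 0.6·0.4286) ≈ 0.3077
After a barometric reading='falling': P(storm) = 0.8·0.3077 / (0.8·0.3077 + 0.4·0.6923) ≈ 0.4706
After a barometric reading='falling': P(storm) = 0.8·0.4706 / (0.8·0.4706 + 0.4·0.5294) ≈ 0.6400
After a barometric reading='falling': P(storm) = 0.8·0.6400 / (0.8·0.6400 + 0.4·0.3600) ≈ 0.7805
After a satellite scan='clouding': P(storm) = 0.8·0.7805 / (0.8·0.7805 + 0.4·0.2195) ≈ 0.8767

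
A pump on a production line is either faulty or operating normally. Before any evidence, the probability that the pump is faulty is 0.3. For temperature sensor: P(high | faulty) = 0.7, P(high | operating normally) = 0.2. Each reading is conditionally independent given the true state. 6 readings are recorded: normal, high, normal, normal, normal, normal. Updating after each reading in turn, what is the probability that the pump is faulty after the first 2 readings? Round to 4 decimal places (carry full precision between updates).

0.3600

After 'normal': P(faulty) = 0.3·0.3000 / (0.3·0.3000 + 0.8·0.7000) ≈ 0.1385
After 'high': P(faulty) = 0.7·0.1385 / (0.7·0.1385 + 0.2·0.8615) ≈ 0.3600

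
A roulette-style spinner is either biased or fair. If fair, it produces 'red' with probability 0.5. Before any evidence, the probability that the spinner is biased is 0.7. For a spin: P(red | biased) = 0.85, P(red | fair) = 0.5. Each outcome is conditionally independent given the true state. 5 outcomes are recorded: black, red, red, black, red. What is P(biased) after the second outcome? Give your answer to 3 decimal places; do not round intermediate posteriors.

Apply Bayes' rule sequentially, carrying P(biased) forward.
After 'black': P(biased) = 0.15·0.7000 / (0.15·0.7000 + 0.5·0.3000) ≈ 0.4118
After 'red': P(biased) = 0.85·0.4118 / (0.85·0.4118 + 0.5·0.5882) ≈ 0.5434

0.543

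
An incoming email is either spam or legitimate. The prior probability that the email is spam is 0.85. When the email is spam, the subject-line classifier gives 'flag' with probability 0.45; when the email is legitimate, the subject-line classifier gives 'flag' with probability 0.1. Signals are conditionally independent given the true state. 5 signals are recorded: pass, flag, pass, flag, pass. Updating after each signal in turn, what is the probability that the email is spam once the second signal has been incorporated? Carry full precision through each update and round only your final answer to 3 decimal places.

0.940

After 'pass': P(spam) = 0.55·0.8500 / (0.55·0.8500 + 0.9·0.1500) ≈ 0.7759
After 'flag': P(spam) = 0.45·0.7759 / (0.45·0.7759 + 0.1·0.2241) ≈ 0.9397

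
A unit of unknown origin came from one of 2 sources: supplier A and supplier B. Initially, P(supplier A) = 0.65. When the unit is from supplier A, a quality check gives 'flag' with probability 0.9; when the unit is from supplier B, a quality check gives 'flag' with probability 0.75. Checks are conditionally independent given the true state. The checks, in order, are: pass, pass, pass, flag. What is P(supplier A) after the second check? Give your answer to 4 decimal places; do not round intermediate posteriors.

After 'pass': P(supplier A) = 0.1·0.6500 / (0.1·0.6500 + 0.25·0.3500) ≈ 0.4262
After 'pass': P(supplier A) = 0.1·0.4262 / (0.1·0.4262 + 0.25·0.5738) ≈ 0.2291

0.2291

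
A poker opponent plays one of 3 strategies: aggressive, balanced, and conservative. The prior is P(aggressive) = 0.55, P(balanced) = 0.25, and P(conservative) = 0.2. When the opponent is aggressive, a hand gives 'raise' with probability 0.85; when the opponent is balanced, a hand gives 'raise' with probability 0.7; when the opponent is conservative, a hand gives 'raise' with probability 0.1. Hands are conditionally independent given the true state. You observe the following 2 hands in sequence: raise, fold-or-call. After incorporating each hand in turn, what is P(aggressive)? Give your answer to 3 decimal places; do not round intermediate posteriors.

0.499

After 'raise': normaliser = 0.85·0.5500 + 0.7·0.2500 + 0.1·0.2000; P(aggressive) ≈ 0.7057, P(balanced) ≈ 0.2642, P(conservative) ≈ 0.0302
After 'fold-or-call': normaliser = 0.15·0.7057 + 0.3·0.2642 + 0.9·0.0302; P(aggressive) ≈ 0.4987, P(balanced) ≈ 0.3733, P(conservative) ≈ 0.1280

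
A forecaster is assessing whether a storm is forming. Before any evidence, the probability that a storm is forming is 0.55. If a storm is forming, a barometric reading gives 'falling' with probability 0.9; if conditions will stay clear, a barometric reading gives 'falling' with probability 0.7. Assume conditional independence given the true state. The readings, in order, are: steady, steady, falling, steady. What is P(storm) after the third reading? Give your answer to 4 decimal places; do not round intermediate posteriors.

0.1486

After 'steady': P(storm) = 0.1·0.5500 / (0.1·0.5500 + 0.3·0.4500) ≈ 0.2895
After 'steady': P(storm) = 0.1·0.2895 / (0.1·0.2895 + 0.3·0.7105) ≈ 0.1196
After 'falling': P(storm) = 0.9·0.1196 / (0.9·0.1196 + 0.7·0.8804) ≈ 0.1486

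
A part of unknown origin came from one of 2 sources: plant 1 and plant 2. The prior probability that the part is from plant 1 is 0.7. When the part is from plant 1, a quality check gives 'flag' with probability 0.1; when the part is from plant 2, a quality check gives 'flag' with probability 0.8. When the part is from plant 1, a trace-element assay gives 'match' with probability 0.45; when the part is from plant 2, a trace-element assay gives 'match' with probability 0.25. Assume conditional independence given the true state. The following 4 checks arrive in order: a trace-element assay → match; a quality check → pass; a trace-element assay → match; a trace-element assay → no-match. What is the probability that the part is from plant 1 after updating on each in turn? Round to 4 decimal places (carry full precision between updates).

0.9615

After a trace-element assay='match': P(plant 1) = 0.45·0.7000 / (0.45·0.7000 + 0.25·0.3000) ≈ 0.8077
After a quality check='pass': P(plant 1) = 0.9·0.8077 / (0.9·0.8077 + 0.2·0.1923) ≈ 0.9497
After a trace-element assay='match': P(plant 1) = 0.45·0.9497 / (0.45·0.9497 + 0.25·0.0503) ≈ 0.9714
After a trace-element assay='no-match': P(plant 1) = 0.55·0.9714 / (0.55·0.9714 + 0.75·0.0286) ≈ 0.9615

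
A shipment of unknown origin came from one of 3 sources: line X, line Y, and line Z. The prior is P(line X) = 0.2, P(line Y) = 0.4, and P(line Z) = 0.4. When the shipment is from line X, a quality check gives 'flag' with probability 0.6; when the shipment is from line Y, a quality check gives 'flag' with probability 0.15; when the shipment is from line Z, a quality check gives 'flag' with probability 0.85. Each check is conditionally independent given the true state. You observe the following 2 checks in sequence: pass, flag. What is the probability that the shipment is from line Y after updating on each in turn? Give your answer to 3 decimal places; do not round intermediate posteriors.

0.340

Apply Bayes' rule sequentially, carrying P(line Y) forward.
After 'pass': normaliser = 0.4·0.2000 + 0.85·0.4000 + 0.15·0.4000; P(line X) ≈ 0.1667, P(line Y) ≈ 0.7083, P(line Z) ≈ 0.1250
After 'flag': normaliser = 0.6·0.1667 + 0.15·0.7083 + 0.85·0.1250; P(line X) ≈ 0.3200, P(line Y) ≈ 0.3400, P(line Z) ≈ 0.3400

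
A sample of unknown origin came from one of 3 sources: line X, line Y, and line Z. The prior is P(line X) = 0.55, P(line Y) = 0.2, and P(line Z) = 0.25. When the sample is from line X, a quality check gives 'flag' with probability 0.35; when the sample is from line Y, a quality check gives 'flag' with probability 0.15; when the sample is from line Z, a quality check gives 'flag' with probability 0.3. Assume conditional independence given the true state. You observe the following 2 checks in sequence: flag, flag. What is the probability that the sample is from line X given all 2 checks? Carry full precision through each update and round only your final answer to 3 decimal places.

0.714

After 'flag': normaliser = 0.35·0.5500 + 0.15·0.2000 + 0.3·0.2500; P(line X) ≈ 0.6471, P(line Y) ≈ 0.1008, P(line Z) ≈ 0.2521
After 'flag': normaliser = 0.35·0.6471 + 0.15·0.1008 + 0.3·0.2521; P(line X) ≈ 0.7139, P(line Y) ≈ 0.0477, P(line Z) ≈ 0.2384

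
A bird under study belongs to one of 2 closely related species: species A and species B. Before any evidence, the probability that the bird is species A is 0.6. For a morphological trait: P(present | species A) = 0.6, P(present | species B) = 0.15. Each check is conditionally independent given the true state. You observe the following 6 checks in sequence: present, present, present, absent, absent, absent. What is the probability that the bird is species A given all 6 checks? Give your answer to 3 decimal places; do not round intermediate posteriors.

0.909

After 'present': P(species A) = 0.6·0.6000 / (0.6·0.6000 + 0.15·0.4000) ≈ 0.8571
After 'present': P(species A) = 0.6·0.8571 / (0.6·0.8571 + 0.15·0.1429) ≈ 0.9600
After 'present': P(species A) = 0.6·0.9600 / (0.6·0.9600 + 0.15·0.0400) ≈ 0.9897
After 'absent': P(species A) = 0.4·0.9897 / (0.4·0.9897 + 0.85·0.0103) ≈ 0.9783
After 'absent': P(species A) = 0.4·0.9783 / (0.4·0.9783 + 0.85·0.0217) ≈ 0.9551
After 'absent': P(species A) = 0.4·0.9551 / (0.4·0.9551 + 0.85·0.0449) ≈ 0.9091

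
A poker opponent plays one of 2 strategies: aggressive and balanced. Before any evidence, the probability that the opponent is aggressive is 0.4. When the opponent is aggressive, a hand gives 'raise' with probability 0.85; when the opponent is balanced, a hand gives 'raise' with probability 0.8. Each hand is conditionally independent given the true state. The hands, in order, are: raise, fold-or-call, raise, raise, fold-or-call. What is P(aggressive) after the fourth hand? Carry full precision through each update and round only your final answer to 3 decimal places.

After 'raise': P(aggressive) = 0.85·0.4000 / (0.85·0.4000 + 0.8·0.6000) ≈ 0.4146
After 'fold-or-call': P(aggressive) = 0.15·0.4146 / (0.15·0.4146 + 0.2·0.5854) ≈ 0.3469
After 'raise': P(aggressive) = 0.85·0.3469 / (0.85·0.3469 + 0.8·0.6531) ≈ 0.3608
After 'raise': P(aggressive) = 0.85·0.3608 / (0.85·0.3608 + 0.8·0.6392) ≈ 0.3749

0.375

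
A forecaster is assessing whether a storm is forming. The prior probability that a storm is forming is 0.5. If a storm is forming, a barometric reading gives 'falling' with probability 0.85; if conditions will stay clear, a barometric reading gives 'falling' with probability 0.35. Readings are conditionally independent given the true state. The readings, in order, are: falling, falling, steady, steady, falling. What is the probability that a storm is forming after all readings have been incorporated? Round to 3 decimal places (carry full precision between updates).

0.433

After 'falling': P(storm) = 0.85·0.5000 / (0.85·0.5000 + 0.35·0.5000) ≈ 0.7083
After 'falling': P(storm) = 0.85·0.7083 / (0.85·0.7083 + 0.35·0.2917) ≈ 0.8550
After 'steady': P(storm) = 0.15·0.8550 / (0.15·0.8550 + 0.65·0.1450) ≈ 0.5765
After 'steady': P(storm) = 0.15·0.5765 / (0.15·0.5765 + 0.65·0.4235) ≈ 0.2390
After 'falling': P(storm) = 0.85·0.2390 / (0.85·0.2390 + 0.35·0.7610) ≈ 0.4327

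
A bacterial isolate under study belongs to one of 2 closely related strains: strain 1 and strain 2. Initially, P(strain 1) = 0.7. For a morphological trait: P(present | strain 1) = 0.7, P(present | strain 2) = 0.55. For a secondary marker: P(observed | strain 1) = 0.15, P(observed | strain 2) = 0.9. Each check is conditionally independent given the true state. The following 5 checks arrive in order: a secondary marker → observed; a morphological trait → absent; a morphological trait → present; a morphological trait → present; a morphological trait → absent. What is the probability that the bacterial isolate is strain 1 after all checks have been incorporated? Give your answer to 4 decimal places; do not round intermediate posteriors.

0.2187

After a secondary marker='observed': P(strain 1) = 0.15·0.7000 / (0.15·0.7000 + 0.9·0.3000) ≈ 0.2800
After a morphological trait='absent': P(strain 1) = 0.3·0.2800 / (0.3·0.2800 + 0.45·0.7200) ≈ 0.2059
After a morphological trait='present': P(strain 1) = 0.7·0.2059 / (0.7·0.2059 + 0.55·0.7941) ≈ 0.2481
After a morphological trait='present': P(strain 1) = 0.7·0.2481 / (0.7·0.2481 + 0.55·0.7519) ≈ 0.2958
After a morphological trait='absent': P(strain 1) = 0.3·0.2958 / (0.3·0.2958 + 0.45·0.7042) ≈ 0.2187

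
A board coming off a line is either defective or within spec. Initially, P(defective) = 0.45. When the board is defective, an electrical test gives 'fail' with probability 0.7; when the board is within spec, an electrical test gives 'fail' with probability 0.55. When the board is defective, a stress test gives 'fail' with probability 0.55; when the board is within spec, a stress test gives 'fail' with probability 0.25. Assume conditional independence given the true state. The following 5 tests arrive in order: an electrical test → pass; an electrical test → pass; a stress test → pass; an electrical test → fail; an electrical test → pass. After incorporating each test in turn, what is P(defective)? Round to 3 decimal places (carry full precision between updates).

0.156

Apply Bayes' rule sequentially, carrying P(defective) forward.
After an electrical test='pass': P(defective) = 0.3·0.4500 / (0.3·0.4500 + 0.45·0.5500) ≈ 0.3529
After an electrical test='pass': P(defective) = 0.3·0.3529 / (0.3·0.3529 + 0.45·0.6471) ≈ 0.2667
After a stress test='pass': P(defective) = 0.45·0.2667 / (0.45·0.2667 + 0.75·0.7333) ≈ 0.1791
After an electrical test='fail': P(defective) = 0.7·0.1791 / (0.7·0.1791 + 0.55·0.8209) ≈ 0.2173
After an electrical test='pass': P(defective) = 0.3·0.2173 / (0.3·0.2173 + 0.45·0.7827) ≈ 0.1562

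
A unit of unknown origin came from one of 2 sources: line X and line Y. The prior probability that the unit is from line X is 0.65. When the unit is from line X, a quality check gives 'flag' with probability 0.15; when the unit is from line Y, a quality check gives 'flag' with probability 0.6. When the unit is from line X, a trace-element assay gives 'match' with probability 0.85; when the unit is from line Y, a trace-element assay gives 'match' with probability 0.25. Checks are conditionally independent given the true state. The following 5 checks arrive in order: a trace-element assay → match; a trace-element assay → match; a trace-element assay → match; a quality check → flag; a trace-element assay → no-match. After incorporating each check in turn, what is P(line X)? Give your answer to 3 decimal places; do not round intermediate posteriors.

0.785

Each posterior becomes the prior for the next update.
After a trace-element assay='match': P(line X) = 0.85·0.6500 / (0.85·0.6500 + 0.25·0.3500) ≈ 0.8633
After a trace-element assay='match': P(line X) = 0.85·0.8633 / (0.85·0.8633 + 0.25·0.1367) ≈ 0.9555
After a trace-element assay='match': P(line X) = 0.85·0.9555 / (0.85·0.9555 + 0.25·0.0445) ≈ 0.9865
After a quality check='flag': P(line X) = 0.15·0.9865 / (0.15·0.9865 + 0.6·0.0135) ≈ 0.9480
After a trace-element assay='no-match': P(line X) = 0.15·0.9480 / (0.15·0.9480 + 0.75·0.0520) ≈ 0.7849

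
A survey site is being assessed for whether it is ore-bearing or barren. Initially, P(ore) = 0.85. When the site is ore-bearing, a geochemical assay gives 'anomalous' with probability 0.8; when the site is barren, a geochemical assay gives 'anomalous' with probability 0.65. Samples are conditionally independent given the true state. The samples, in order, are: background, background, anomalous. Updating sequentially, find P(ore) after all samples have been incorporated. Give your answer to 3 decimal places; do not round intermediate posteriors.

0.695

Apply Bayes' rule sequentially, carrying P(ore) forward.
After 'background': P(ore) = 0.2·0.8500 / (0.2·0.8500 + 0.35·0.1500) ≈ 0.7640
After 'background': P(ore) = 0.2·0.7640 / (0.2·0.7640 + 0.35·0.2360) ≈ 0.6492
After 'anomalous': P(ore) = 0.8·0.6492 / (0.8·0.6492 + 0.65·0.3508) ≈ 0.6949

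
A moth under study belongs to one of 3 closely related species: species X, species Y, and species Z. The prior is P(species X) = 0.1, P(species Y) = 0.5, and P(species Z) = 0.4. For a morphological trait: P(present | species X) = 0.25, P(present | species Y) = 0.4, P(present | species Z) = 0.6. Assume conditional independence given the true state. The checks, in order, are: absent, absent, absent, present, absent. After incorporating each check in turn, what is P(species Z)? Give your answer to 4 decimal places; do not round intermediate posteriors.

Each posterior becomes the prior for the next update.
After 'absent': normaliser = 0.75·0.1000 + 0.6·0.5000 + 0.4·0.4000; P(species X) ≈ 0.1402, P(species Y) ≈ 0.5607, P(species Z) ≈ 0.2991
After 'absent': normaliser = 0.75·0.1402 + 0.6·0.5607 + 0.4·0.2991; P(species X) ≈ 0.1873, P(species Y) ≈ 0.5995, P(species Z) ≈ 0.2132
After 'absent': normaliser = 0.75·0.1873 + 0.6·0.5995 + 0.4·0.2132; P(species X) ≈ 0.2400, P(species Y) ≈ 0.6144, P(species Z) ≈ 0.1456
After 'present': normaliser = 0.25·0.2400 + 0.4·0.6144 + 0.6·0.1456; P(species X) ≈ 0.1526, P(species Y) ≈ 0.6251, P(species Z) ≈ 0.2223
After 'absent': normaliser = 0.75·0.1526 + 0.6·0.6251 + 0.4·0.2223; P(species X) ≈ 0.1979, P(species Y) ≈ 0.6484, P(species Z) ≈ 0.1537

0.1537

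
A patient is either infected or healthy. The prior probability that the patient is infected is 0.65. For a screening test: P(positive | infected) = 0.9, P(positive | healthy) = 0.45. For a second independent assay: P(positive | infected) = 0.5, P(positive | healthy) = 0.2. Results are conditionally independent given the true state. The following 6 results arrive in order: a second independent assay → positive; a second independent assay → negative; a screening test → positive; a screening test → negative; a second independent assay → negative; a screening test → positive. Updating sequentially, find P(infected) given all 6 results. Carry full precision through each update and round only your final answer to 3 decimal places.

After a second independent assay='positive': P(infected) = 0.5·0.6500 / (0.5·0.6500 + 0.2·0.3500) ≈ 0.8228
After a second independent assay='negative': P(infected) = 0.5·0.8228 / (0.5·0.8228 + 0.8·0.1772) ≈ 0.7437
After a screening test='positive': P(infected) = 0.9·0.7437 / (0.9·0.7437 + 0.45·0.2563) ≈ 0.8530
After a screening test='negative': P(infected) = 0.1·0.8530 / (0.1·0.8530 + 0.55·0.1470) ≈ 0.5134
After a second independent assay='negative': P(infected) = 0.5·0.5134 / (0.5·0.5134 + 0.8·0.4866) ≈ 0.3974
After a screening test='positive': P(infected) = 0.9·0.3974 / (0.9·0.3974 + 0.45·0.6026) ≈ 0.5688

0.569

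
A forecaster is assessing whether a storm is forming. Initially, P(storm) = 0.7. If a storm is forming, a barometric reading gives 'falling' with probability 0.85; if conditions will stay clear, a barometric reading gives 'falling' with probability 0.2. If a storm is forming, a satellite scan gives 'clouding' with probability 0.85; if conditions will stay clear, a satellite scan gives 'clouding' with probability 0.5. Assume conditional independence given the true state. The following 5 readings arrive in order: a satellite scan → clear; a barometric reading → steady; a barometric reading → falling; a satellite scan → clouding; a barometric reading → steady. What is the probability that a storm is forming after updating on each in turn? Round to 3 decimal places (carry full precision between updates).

After a satellite scan='clear': P(storm) = 0.15·0.7000 / (0.15·0.7000 + 0.5·0.3000) ≈ 0.4118
After a barometric reading='steady': P(storm) = 0.15·0.4118 / (0.15·0.4118 + 0.8·0.5882) ≈ 0.1160
After a barometric reading='falling': P(storm) = 0.85·0.1160 / (0.85·0.1160 + 0.2·0.8840) ≈ 0.3581
After a satellite scan='clouding': P(storm) = 0.85·0.3581 / (0.85·0.3581 + 0.5·0.6419) ≈ 0.4867
After a barometric reading='steady': P(storm) = 0.15·0.4867 / (0.15·0.4867 + 0.8·0.5133) ≈ 0.1510

0.151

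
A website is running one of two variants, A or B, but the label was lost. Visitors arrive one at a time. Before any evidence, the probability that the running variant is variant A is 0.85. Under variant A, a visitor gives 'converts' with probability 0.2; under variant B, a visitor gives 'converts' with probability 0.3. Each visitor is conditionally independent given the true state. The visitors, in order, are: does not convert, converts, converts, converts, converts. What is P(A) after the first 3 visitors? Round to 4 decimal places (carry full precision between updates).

Each posterior becomes the prior for the next update.
After 'does not convert': P(A) = 0.8·0.8500 / (0.8·0.8500 + 0.7·0.1500) ≈ 0.8662
After 'converts': P(A) = 0.2·0.8662 / (0.2·0.8662 + 0.3·0.1338) ≈ 0.8119
After 'converts': P(A) = 0.2·0.8119 / (0.2·0.8119 + 0.3·0.1881) ≈ 0.7422

0.7422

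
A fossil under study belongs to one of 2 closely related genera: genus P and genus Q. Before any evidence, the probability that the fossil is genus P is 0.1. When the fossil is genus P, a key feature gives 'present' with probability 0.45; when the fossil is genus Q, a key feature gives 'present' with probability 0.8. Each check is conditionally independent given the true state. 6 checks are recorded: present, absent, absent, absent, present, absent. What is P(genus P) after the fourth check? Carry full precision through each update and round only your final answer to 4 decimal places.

Each posterior becomes the prior for the next update.
After 'present': P(genus P) = 0.45·0.1000 / (0.45·0.1000 + 0.8·0.9000) ≈ 0.0588
After 'absent': P(genus P) = 0.55·0.0588 / (0.55·0.0588 + 0.2·0.9412) ≈ 0.1467
After 'absent': P(genus P) = 0.55·0.1467 / (0.55·0.1467 + 0.2·0.8533) ≈ 0.3210
After 'absent': P(genus P) = 0.55·0.3210 / (0.55·0.3210 + 0.2·0.6790) ≈ 0.5652

0.5652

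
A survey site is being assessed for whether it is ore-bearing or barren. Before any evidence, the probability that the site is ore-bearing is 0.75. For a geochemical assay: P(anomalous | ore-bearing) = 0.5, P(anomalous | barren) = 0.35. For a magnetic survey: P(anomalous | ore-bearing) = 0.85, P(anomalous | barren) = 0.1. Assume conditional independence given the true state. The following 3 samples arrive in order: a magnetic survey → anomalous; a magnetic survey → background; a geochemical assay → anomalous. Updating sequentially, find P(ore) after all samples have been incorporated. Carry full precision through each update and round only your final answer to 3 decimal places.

After a magnetic survey='anomalous': P(ore) = 0.85·0.7500 / (0.85·0.7500 + 0.1·0.2500) ≈ 0.9623
After a magnetic survey='background': P(ore) = 0.15·0.9623 / (0.15·0.9623 + 0.9·0.0377) ≈ 0.8095
After a geochemical assay='anomalous': P(ore) = 0.5·0.8095 / (0.5·0.8095 + 0.35·0.1905) ≈ 0.8586

0.859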